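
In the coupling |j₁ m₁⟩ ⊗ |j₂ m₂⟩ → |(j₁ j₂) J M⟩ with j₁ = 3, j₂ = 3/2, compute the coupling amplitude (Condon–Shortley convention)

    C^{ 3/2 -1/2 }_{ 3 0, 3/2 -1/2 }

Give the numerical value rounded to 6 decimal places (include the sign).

j₁+j₂−J=3  J+j₁−j₂=3  J−j₁+j₂=0  j₁+j₂+J+1=7
(j₁±m₁, j₂±m₂, J±M) = (3,3,1,2,1,2)
P² = 144/35
sum k=1..1:
  [1] −1/4 = -1/4
S = -1/4
C² = P²·S² = 9/35 ; C = -0.507093

-0.507093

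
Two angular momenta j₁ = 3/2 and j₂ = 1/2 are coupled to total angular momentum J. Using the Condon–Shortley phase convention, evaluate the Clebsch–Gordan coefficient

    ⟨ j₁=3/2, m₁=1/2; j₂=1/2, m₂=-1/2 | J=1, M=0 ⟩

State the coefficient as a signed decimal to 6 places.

√[3·1!2!0!/4! · 2!1!0!1!1!1!] = √(1/2)
  +(−1)^0/∏(0,1,1,0,1,0)! = 1  (running 1)
⟨..|..⟩ = √(1/2)·(1) = +0.707107

+√(1/2) = +0.707107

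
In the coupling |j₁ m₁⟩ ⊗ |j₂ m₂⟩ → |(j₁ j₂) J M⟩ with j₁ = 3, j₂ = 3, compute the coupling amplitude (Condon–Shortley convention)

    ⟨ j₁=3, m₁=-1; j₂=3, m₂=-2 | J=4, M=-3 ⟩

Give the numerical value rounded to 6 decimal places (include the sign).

−√(1/11) ≈ -0.301511

triangle: 2!×4!×4!/11! = 1152/39916800
(j±m)!: 2!×4!×1!×5!×1!×7! = 29030400
prefactor² = (2J+1)×Δ×N² = 82944/11
  k=0: +1/(0!×2!×4!×1!×0!×3!) = 1/288
  k=1: −1/(1!×1!×3!×0!×1!×4!) = -1/144
Σ = -1/288  ⇒  CG² = 82944/11×(-1/288)² = 1/11
CG = −√(1/11) = -0.301511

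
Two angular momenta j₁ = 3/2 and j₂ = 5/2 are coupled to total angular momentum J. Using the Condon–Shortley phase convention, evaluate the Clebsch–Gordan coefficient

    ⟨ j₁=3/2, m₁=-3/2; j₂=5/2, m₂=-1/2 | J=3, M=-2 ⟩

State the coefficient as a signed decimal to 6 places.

triangle: 1!·2!·4!/8! = 48/40320
(j±m)!: 0!·3!·2!·3!·1!·5! = 8640
prefactor² = (2J+1)·Δ·N² = 72
  k=1: −1/(1!·0!·2!·1!·0!·3!) = -1/12
Σ = -1/12  ⇒  CG² = 72·(-1/12)² = 1/2
CG = −√(1/2) = -0.707107

-0.707107  (= −√(1/2))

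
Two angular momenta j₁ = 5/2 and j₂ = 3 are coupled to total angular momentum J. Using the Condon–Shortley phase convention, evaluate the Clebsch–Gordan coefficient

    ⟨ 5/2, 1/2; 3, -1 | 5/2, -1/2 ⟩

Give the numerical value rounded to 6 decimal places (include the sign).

−√(8/35) = -0.478091

triangle: 3!·2!·3!/9! = 72/362880
(j±m)!: 3!·2!·2!·4!·2!·3! = 6912
prefactor² = (2J+1)·Δ·N² = 288/35
  k=0: +1/(0!·3!·2!·2!·0!·1!) = 1/24
  k=1: −1/(1!·2!·1!·1!·1!·2!) = -1/4
  k=2: +1/(2!·1!·0!·0!·2!·3!) = 1/24
Σ = -1/6  ⇒  CG² = 288/35·(-1/6)² = 8/35
CG = −√(8/35) = -0.478091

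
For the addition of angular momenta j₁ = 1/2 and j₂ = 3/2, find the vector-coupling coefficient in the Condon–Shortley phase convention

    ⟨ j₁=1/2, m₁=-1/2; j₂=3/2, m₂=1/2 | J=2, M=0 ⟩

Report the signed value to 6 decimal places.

+√(1/2) ≈ +0.707107

√[5·0!1!3!/5! · 0!1!2!1!2!2!] = √(2)
  +(−1)^0/∏(0,0,1,2,0,1)! = 1/2  (running 1/2)
⟨..|..⟩ = √(2)·(1/2) = +0.707107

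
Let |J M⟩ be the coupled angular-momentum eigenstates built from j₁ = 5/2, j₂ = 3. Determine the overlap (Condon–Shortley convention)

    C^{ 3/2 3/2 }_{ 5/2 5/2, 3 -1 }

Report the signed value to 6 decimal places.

+√(1/14) ≈ +0.267261

√[4·4!1!2!/8! · 5!0!2!4!3!0!] = √(1152/7)
  +(−1)^0/∏(0,4,0,2,1,0)! = 1/48  (running 1/48)
⟨..|..⟩ = √(1152/7)·(1/48) = +0.267261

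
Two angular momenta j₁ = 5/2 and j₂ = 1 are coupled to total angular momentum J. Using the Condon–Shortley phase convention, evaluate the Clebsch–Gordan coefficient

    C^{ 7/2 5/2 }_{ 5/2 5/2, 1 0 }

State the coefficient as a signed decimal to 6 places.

+0.534522  (= +√(2/7))

√[8·0!5!2!/8! · 5!0!1!1!6!1!] = √(28800/7)
  +(−1)^0/∏(0,0,0,1,5,1)! = 1/120  (running 1/120)
⟨..|..⟩ = √(28800/7)·(1/120) = +0.534522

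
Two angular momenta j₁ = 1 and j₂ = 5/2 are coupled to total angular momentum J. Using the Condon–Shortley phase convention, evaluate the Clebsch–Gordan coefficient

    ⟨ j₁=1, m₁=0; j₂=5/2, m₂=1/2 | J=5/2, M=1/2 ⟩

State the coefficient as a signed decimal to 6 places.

-0.169031  (= −√(1/35))

j₁+j₂−J=1  J+j₁−j₂=1  J−j₁+j₂=4  j₁+j₂+J+1=7
(j₁±m₁, j₂±m₂, J±M) = (1,1,3,2,3,2)
P² = 144/35
sum k=0..1:
  [0] +1/6 = 1/6
  [1] −1/4 = -1/4
S = -1/12
C² = P²·S² = 1/35 ; C = -0.169031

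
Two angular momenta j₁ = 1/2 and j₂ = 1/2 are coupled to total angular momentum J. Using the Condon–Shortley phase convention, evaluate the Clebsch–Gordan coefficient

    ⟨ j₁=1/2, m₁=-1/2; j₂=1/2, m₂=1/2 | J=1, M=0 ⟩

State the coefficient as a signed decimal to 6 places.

+√(1/2) ≈ +0.707107

√[3·0!1!1!/3! · 0!1!1!0!1!1!] = √(1/2)
  +(−1)^0/∏(0,0,1,1,0,0)! = 1  (running 1)
⟨..|..⟩ = √(1/2)·(1) = +0.707107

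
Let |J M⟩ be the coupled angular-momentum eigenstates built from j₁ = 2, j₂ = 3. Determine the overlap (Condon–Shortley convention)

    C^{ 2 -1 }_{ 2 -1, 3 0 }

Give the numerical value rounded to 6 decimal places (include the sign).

triangle: 3!·1!·3!/8! = 36/40320
(j±m)!: 1!·3!·3!·3!·1!·3! = 1296
prefactor² = (2J+1)·Δ·N² = 81/14
  k=2: +1/(2!·1!·1!·1!·0!·2!) = 1/4
  k=3: −1/(3!·0!·0!·0!·1!·3!) = -1/36
Σ = 2/9  ⇒  CG² = 81/14·2/9² = 2/7
CG = +√(2/7) = +0.534522

+0.534522  (= +√(2/7))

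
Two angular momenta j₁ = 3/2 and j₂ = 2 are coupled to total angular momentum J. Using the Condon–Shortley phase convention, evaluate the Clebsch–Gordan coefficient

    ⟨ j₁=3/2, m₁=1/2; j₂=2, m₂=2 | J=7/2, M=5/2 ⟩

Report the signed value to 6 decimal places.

√[8·0!3!4!/8! · 2!1!4!0!6!1!] = √(6912/7)
  +(−1)^0/∏(0,0,1,4,2,0)! = 1/48  (running 1/48)
⟨..|..⟩ = √(6912/7)·(1/48) = +0.654654

+0.654654  (= +√(3/7))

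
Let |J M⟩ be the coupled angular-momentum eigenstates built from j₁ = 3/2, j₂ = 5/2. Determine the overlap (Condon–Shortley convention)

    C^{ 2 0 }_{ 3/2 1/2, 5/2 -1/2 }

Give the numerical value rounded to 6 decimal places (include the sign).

triangle: 2!·1!·3!/7! = 12/5040
(j±m)!: 2!·1!·2!·3!·2!·2! = 96
prefactor² = (2J+1)·Δ·N² = 8/7
  k=0: +1/(0!·2!·1!·2!·0!·1!) = 1/4
  k=1: −1/(1!·1!·0!·1!·1!·2!) = -1/2
Σ = -1/4  ⇒  CG² = 8/7·(-1/4)² = 1/14
CG = −√(1/14) = -0.267261

−√(1/14) = -0.267261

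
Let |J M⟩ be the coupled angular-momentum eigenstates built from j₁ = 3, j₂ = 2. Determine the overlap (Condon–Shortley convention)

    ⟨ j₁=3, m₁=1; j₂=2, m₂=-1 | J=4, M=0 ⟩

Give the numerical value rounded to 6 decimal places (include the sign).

+√(5/14) = +0.597614

triangle: 1!*5!*3!/10! = 720/3628800
(j±m)!: 4!*2!*1!*3!*4!*4! = 165888
prefactor² = (2J+1)*Δ*N² = 10368/35
  k=0: +1/(0!*1!*2!*1!*3!*2!) = 1/24
  k=1: −1/(1!*0!*1!*0!*4!*3!) = -1/144
Σ = 5/144  ⇒  CG² = 10368/35*5/144² = 5/14
CG = +√(5/14) = +0.597614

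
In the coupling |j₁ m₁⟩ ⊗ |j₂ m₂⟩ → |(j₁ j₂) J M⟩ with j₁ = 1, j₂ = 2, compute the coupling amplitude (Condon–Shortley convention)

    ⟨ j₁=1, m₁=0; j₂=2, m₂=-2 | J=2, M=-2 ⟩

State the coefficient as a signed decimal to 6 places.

+√(2/3) ≈ +0.816497

√[5·1!1!3!/6! · 1!1!0!4!0!4!] = √(24)
  +(−1)^0/∏(0,1,1,0,0,3)! = 1/6  (running 1/6)
⟨..|..⟩ = √(24)·(1/6) = +0.816497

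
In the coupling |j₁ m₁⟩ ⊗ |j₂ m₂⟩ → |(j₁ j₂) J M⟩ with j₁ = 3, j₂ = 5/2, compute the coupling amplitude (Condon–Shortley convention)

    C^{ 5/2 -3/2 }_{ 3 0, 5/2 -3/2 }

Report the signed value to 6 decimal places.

√[6·3!3!2!/9! · 3!3!1!4!1!4!] = √(864/35)
  +(−1)^0/∏(0,3,3,1,0,1)! = 1/36  (running 1/36)
  +(−1)^1/∏(1,2,2,0,1,2)! = -1/8  (running -7/72)
⟨..|..⟩ = √(864/35)·(-7/72) = -0.483046

−√(7/30) ≈ -0.483046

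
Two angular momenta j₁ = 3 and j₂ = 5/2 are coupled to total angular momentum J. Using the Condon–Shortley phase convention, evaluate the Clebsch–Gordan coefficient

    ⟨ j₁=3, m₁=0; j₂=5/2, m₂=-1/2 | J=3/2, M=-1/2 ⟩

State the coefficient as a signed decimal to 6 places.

+√(4/35) = +0.338062

j₁+j₂−J=4  J+j₁−j₂=2  J−j₁+j₂=1  j₁+j₂+J+1=8
(j₁±m₁, j₂±m₂, J±M) = (3,3,2,3,1,2)
P² = 144/35
sum k=1..2:
  [1] −1/12 = -1/12
  [2] +1/4 = 1/4
S = 1/6
C² = P²·S² = 4/35 ; C = +0.338062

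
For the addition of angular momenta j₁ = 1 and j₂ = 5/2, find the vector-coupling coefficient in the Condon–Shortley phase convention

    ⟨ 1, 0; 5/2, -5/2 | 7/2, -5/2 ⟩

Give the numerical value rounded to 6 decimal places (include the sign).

+0.534522  (= +√(2/7))

j₁+j₂−J=0  J+j₁−j₂=2  J−j₁+j₂=5  j₁+j₂+J+1=8
(j₁±m₁, j₂±m₂, J±M) = (1,1,0,5,1,6)
P² = 28800/7
sum k=0..0:
  [0] +1/120 = 1/120
S = 1/120
C² = P²·S² = 2/7 ; C = +0.534522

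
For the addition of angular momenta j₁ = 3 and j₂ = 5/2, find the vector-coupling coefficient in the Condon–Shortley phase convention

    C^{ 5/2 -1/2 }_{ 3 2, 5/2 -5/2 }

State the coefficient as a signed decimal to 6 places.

√[6·3!3!2!/9! · 5!1!0!5!2!3!] = √(1440/7)
  +(−1)^0/∏(0,3,1,0,2,2)! = 1/24  (running 1/24)
⟨..|..⟩ = √(1440/7)·(1/24) = +0.597614

+0.597614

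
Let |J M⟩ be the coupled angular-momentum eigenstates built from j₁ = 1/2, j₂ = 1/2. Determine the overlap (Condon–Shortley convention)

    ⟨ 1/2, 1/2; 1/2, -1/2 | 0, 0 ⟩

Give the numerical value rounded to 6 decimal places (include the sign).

+√(1/2) ≈ +0.707107

j₁+j₂−J=1  J+j₁−j₂=0  J−j₁+j₂=0  j₁+j₂+J+1=2
(j₁±m₁, j₂±m₂, J±M) = (1,0,0,1,0,0)
P² = 1/2
sum k=0..0:
  [0] +1/1 = 1
S = 1
C² = P²·S² = 1/2 ; C = +0.707107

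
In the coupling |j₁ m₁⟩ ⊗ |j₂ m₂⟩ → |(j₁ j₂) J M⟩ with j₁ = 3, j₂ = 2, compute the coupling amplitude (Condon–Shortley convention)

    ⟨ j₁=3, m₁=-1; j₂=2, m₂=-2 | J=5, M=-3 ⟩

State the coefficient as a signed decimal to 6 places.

triangle: 0!×6!×4!/11! = 17280/39916800
(j±m)!: 2!×4!×0!×4!×2!×8! = 92897280
prefactor² = (2J+1)×Δ×N² = 442368
  k=0: +1/(0!×0!×4!×0!×2!×4!) = 1/1152
Σ = 1/1152  ⇒  CG² = 442368×1/1152² = 1/3
CG = +√(1/3) = +0.577350

+√(1/3) = +0.577350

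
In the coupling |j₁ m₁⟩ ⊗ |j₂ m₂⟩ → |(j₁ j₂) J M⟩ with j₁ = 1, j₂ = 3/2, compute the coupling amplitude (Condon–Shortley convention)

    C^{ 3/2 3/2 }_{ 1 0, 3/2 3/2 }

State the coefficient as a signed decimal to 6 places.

−√(3/5) ≈ -0.774597

√[4·1!1!2!/5! · 1!1!3!0!3!0!] = √(12/5)
  +(−1)^1/∏(1,0,0,2,1,0)! = -1/2  (running -1/2)
⟨..|..⟩ = √(12/5)·(-1/2) = -0.774597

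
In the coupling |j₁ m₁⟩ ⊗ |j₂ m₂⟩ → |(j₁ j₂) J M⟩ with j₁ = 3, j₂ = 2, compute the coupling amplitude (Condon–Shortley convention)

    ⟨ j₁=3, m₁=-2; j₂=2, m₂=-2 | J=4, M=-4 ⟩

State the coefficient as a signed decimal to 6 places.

triangle: 1!·5!·3!/10! = 720/3628800
(j±m)!: 1!·5!·0!·4!·0!·8! = 116121600
prefactor² = (2J+1)·Δ·N² = 207360
  k=0: +1/(0!·1!·5!·0!·0!·3!) = 1/720
Σ = 1/720  ⇒  CG² = 207360·1/720² = 2/5
CG = +√(2/5) = +0.632456

+0.632456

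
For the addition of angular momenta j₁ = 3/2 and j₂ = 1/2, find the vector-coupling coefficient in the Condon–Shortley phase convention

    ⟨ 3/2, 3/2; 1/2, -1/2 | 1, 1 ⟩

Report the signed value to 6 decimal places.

triangle: 1!·2!·0!/4! = 2/24
(j±m)!: 3!·0!·0!·1!·2!·0! = 12
prefactor² = (2J+1)·Δ·N² = 3
  k=0: +1/(0!·1!·0!·0!·2!·0!) = 1/2
Σ = 1/2  ⇒  CG² = 3·1/2² = 3/4
CG = +√(3/4) = +0.866025

+√(3/4) = +0.866025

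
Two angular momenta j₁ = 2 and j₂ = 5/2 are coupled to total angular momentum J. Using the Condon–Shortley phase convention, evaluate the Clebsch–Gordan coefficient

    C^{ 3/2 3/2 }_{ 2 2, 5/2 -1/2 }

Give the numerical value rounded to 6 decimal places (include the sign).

+0.338062  (= +√(4/35))

triangle: 3!×1!×2!/7! = 12/5040
(j±m)!: 4!×0!×2!×3!×3!×0! = 1728
prefactor² = (2J+1)×Δ×N² = 576/35
  k=0: +1/(0!×3!×0!×2!×1!×0!) = 1/12
Σ = 1/12  ⇒  CG² = 576/35×1/12² = 4/35
CG = +√(4/35) = +0.338062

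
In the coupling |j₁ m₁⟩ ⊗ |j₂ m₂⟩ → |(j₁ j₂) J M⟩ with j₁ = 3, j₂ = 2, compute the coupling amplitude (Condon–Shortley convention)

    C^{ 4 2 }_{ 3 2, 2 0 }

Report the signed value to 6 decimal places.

√[9·1!5!3!/10! · 5!1!2!2!6!2!] = √(8640/7)
  +(−1)^0/∏(0,1,1,2,4,1)! = 1/48  (running 1/48)
  +(−1)^1/∏(1,0,0,1,5,2)! = -1/240  (running 1/60)
⟨..|..⟩ = √(8640/7)·(1/60) = +0.585540

+0.585540  (= +√(12/35))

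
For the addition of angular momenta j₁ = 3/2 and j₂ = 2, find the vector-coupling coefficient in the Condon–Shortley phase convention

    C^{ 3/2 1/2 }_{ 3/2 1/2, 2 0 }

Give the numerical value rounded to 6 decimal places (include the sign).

−√(1/5) = -0.447214

j₁+j₂−J=2  J+j₁−j₂=1  J−j₁+j₂=2  j₁+j₂+J+1=6
(j₁±m₁, j₂±m₂, J±M) = (2,1,2,2,2,1)
P² = 16/45
sum k=0..1:
  [0] +1/4 = 1/4
  [1] −1/1 = -1
S = -3/4
C² = P²·S² = 1/5 ; C = -0.447214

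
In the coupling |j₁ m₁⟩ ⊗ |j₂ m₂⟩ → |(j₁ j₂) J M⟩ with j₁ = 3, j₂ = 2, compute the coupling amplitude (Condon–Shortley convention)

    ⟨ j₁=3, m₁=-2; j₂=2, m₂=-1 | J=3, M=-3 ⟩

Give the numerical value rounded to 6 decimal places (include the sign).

−√(5/12) = -0.645497

j₁+j₂−J=2  J+j₁−j₂=4  J−j₁+j₂=2  j₁+j₂+J+1=9
(j₁±m₁, j₂±m₂, J±M) = (1,5,1,3,0,6)
P² = 960
sum k=1..1:
  [1] −1/48 = -1/48
S = -1/48
C² = P²·S² = 5/12 ; C = -0.645497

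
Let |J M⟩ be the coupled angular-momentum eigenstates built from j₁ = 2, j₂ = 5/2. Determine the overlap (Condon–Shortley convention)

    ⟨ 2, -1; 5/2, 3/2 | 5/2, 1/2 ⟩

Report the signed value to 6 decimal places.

+0.414039

triangle: 2!×2!×3!/8! = 24/40320
(j±m)!: 1!×3!×4!×1!×3!×2! = 1728
prefactor² = (2J+1)×Δ×N² = 216/35
  k=1: −1/(1!×1!×2!×3!×0!×0!) = -1/12
  k=2: +1/(2!×0!×1!×2!×1!×1!) = 1/4
Σ = 1/6  ⇒  CG² = 216/35×1/6² = 6/35
CG = +√(6/35) = +0.414039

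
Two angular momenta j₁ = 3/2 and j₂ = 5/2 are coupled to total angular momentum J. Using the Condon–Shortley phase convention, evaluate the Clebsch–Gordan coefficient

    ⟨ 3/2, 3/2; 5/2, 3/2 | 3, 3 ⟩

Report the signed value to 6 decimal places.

+0.612372  (= +√(3/8))

triangle: 1!*2!*4!/8! = 48/40320
(j±m)!: 3!*0!*4!*1!*6!*0! = 103680
prefactor² = (2J+1)*Δ*N² = 864
  k=0: +1/(0!*1!*0!*4!*2!*0!) = 1/48
Σ = 1/48  ⇒  CG² = 864*1/48² = 3/8
CG = +√(3/8) = +0.612372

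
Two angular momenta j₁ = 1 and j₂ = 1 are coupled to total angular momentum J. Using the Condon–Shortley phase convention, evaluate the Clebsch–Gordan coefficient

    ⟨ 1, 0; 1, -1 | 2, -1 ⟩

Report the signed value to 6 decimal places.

j₁+j₂−J=0  J+j₁−j₂=2  J−j₁+j₂=2  j₁+j₂+J+1=5
(j₁±m₁, j₂±m₂, J±M) = (1,1,0,2,1,3)
P² = 2
sum k=0..0:
  [0] +1/2 = 1/2
S = 1/2
C² = P²·S² = 1/2 ; C = +0.707107

+0.707107  (= +√(1/2))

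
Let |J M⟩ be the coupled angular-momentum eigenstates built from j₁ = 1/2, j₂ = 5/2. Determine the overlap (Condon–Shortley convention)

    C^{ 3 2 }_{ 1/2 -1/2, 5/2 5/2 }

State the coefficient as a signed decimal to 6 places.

j₁+j₂−J=0  J+j₁−j₂=1  J−j₁+j₂=5  j₁+j₂+J+1=7
(j₁±m₁, j₂±m₂, J±M) = (0,1,5,0,5,1)
P² = 2400
sum k=0..0:
  [0] +1/120 = 1/120
S = 1/120
C² = P²·S² = 1/6 ; C = +0.408248

+√(1/6) = +0.408248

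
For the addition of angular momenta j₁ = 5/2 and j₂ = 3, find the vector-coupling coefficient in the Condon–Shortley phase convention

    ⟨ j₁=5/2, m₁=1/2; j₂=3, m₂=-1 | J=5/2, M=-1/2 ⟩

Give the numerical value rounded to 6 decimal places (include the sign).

−√(8/35) = -0.478091

j₁+j₂−J=3  J+j₁−j₂=2  J−j₁+j₂=3  j₁+j₂+J+1=9
(j₁±m₁, j₂±m₂, J±M) = (3,2,2,4,2,3)
P² = 288/35
sum k=0..2:
  [0] +1/24 = 1/24
  [1] −1/4 = -1/4
  [2] +1/24 = 1/24
S = -1/6
C² = P²·S² = 8/35 ; C = -0.478091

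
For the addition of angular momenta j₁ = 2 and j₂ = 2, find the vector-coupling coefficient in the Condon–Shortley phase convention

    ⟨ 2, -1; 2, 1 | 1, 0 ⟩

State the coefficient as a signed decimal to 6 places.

√[3·3!1!1!/6! · 1!3!3!1!1!1!] = √(9/10)
  +(−1)^2/∏(2,1,1,1,0,0)! = 1/2  (running 1/2)
  +(−1)^3/∏(3,0,0,0,1,1)! = -1/6  (running 1/3)
⟨..|..⟩ = √(9/10)·(1/3) = +0.316228

+0.316228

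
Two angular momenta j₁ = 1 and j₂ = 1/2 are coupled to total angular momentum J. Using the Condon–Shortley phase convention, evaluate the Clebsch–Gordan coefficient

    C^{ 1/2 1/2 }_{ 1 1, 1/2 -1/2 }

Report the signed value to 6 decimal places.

j₁+j₂−J=1  J+j₁−j₂=1  J−j₁+j₂=0  j₁+j₂+J+1=3
(j₁±m₁, j₂±m₂, J±M) = (2,0,0,1,1,0)
P² = 2/3
sum k=0..0:
  [0] +1/1 = 1
S = 1
C² = P²·S² = 2/3 ; C = +0.816497

+√(2/3) = +0.816497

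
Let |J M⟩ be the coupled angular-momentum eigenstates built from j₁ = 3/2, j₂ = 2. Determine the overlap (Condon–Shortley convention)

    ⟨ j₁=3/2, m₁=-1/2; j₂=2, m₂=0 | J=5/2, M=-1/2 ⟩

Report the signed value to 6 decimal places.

−√(3/35) = -0.292770

j₁+j₂−J=1  J+j₁−j₂=2  J−j₁+j₂=3  j₁+j₂+J+1=7
(j₁±m₁, j₂±m₂, J±M) = (1,2,2,2,2,3)
P² = 48/35
sum k=0..1:
  [0] +1/4 = 1/4
  [1] −1/2 = -1/2
S = -1/4
C² = P²·S² = 3/35 ; C = -0.292770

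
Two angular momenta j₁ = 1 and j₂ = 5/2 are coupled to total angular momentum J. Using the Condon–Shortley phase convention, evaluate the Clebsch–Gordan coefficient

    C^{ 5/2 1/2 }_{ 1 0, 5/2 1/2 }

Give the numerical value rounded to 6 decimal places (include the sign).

j₁+j₂−J=1  J+j₁−j₂=1  J−j₁+j₂=4  j₁+j₂+J+1=7
(j₁±m₁, j₂±m₂, J±M) = (1,1,3,2,3,2)
P² = 144/35
sum k=0..1:
  [0] +1/6 = 1/6
  [1] −1/4 = -1/4
S = -1/12
C² = P²·S² = 1/35 ; C = -0.169031

-0.169031  (= −√(1/35))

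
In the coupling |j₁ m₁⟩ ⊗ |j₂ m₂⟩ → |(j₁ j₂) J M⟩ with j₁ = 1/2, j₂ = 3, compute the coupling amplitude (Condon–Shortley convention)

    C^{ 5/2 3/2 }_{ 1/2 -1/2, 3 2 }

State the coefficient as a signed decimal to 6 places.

-0.845154  (= −√(5/7))

triangle: 1!·0!·5!/7! = 120/5040
(j±m)!: 0!·1!·5!·1!·4!·1! = 2880
prefactor² = (2J+1)·Δ·N² = 2880/7
  k=1: −1/(1!·0!·0!·4!·0!·1!) = -1/24
Σ = -1/24  ⇒  CG² = 2880/7·(-1/24)² = 5/7
CG = −√(5/7) = -0.845154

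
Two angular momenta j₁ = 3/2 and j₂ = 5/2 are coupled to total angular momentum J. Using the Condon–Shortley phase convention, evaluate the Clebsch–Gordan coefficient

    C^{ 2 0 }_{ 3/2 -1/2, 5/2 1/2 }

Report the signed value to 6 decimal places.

−√(1/14) = -0.267261

triangle: 2!·1!·3!/7! = 12/5040
(j±m)!: 1!·2!·3!·2!·2!·2! = 96
prefactor² = (2J+1)·Δ·N² = 8/7
  k=1: −1/(1!·1!·1!·2!·0!·1!) = -1/2
  k=2: +1/(2!·0!·0!·1!·1!·2!) = 1/4
Σ = -1/4  ⇒  CG² = 8/7·(-1/4)² = 1/14
CG = −√(1/14) = -0.267261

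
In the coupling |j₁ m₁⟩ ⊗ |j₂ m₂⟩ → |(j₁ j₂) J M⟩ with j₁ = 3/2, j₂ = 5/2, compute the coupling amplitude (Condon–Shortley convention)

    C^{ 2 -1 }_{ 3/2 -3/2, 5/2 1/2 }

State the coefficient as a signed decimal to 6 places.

+√(9/28) ≈ +0.566947

j₁+j₂−J=2  J+j₁−j₂=1  J−j₁+j₂=3  j₁+j₂+J+1=7
(j₁±m₁, j₂±m₂, J±M) = (0,3,3,2,1,3)
P² = 36/7
sum k=2..2:
  [2] +1/4 = 1/4
S = 1/4
C² = P²·S² = 9/28 ; C = +0.566947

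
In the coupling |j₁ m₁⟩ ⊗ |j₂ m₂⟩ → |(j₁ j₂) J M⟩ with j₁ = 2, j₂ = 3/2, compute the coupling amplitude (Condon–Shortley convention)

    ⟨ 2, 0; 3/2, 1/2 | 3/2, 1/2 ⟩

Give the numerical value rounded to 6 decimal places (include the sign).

triangle: 2!·2!·1!/6! = 4/720
(j±m)!: 2!·2!·2!·1!·2!·1! = 16
prefactor² = (2J+1)·Δ·N² = 16/45
  k=1: −1/(1!·1!·1!·1!·1!·0!) = -1
  k=2: +1/(2!·0!·0!·0!·2!·1!) = 1/4
Σ = -3/4  ⇒  CG² = 16/45·(-3/4)² = 1/5
CG = −√(1/5) = -0.447214

−√(1/5) ≈ -0.447214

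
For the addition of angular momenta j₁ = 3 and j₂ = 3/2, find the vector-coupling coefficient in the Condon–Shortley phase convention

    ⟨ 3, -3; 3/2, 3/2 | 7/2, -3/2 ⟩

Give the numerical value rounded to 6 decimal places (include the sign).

-0.308607  (= −√(2/21))

j₁+j₂−J=1  J+j₁−j₂=5  J−j₁+j₂=2  j₁+j₂+J+1=9
(j₁±m₁, j₂±m₂, J±M) = (0,6,3,0,2,5)
P² = 38400/7
sum k=1..1:
  [1] −1/240 = -1/240
S = -1/240
C² = P²·S² = 2/21 ; C = -0.308607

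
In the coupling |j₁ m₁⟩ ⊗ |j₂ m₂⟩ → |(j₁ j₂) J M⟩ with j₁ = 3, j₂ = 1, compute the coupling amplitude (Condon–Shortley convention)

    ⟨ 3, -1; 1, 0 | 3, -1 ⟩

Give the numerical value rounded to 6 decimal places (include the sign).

−√(1/12) ≈ -0.288675

triangle: 1!·5!·1!/8! = 120/40320
(j±m)!: 2!·4!·1!·1!·2!·4! = 2304
prefactor² = (2J+1)·Δ·N² = 48
  k=0: +1/(0!·1!·4!·1!·1!·0!) = 1/24
  k=1: −1/(1!·0!·3!·0!·2!·1!) = -1/12
Σ = -1/24  ⇒  CG² = 48·(-1/24)² = 1/12
CG = −√(1/12) = -0.288675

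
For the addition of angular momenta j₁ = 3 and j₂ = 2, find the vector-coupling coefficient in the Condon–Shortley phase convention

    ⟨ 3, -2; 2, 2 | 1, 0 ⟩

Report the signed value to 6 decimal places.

triangle: 4!×2!×0!/7! = 48/5040
(j±m)!: 1!×5!×4!×0!×1!×1! = 2880
prefactor² = (2J+1)×Δ×N² = 576/7
  k=4: +1/(4!×0!×1!×0!×1!×0!) = 1/24
Σ = 1/24  ⇒  CG² = 576/7×1/24² = 1/7
CG = +√(1/7) = +0.377964

+√(1/7) = +0.377964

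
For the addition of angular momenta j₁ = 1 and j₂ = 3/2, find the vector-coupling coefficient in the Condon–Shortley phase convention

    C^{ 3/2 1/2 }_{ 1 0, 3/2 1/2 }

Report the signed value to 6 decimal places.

-0.258199  (= −√(1/15))

triangle: 1!×1!×2!/5! = 2/120
(j±m)!: 1!×1!×2!×1!×2!×1! = 4
prefactor² = (2J+1)×Δ×N² = 4/15
  k=0: +1/(0!×1!×1!×2!×0!×0!) = 1/2
  k=1: −1/(1!×0!×0!×1!×1!×1!) = -1
Σ = -1/2  ⇒  CG² = 4/15×(-1/2)² = 1/15
CG = −√(1/15) = -0.258199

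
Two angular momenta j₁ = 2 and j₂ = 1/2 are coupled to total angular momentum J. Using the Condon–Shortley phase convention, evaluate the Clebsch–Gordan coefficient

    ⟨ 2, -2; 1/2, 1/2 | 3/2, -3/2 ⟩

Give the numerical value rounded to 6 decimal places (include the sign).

−√(4/5) ≈ -0.894427

√[4·1!3!0!/5! · 0!4!1!0!0!3!] = √(144/5)
  +(−1)^1/∏(1,0,3,0,0,0)! = -1/6  (running -1/6)
⟨..|..⟩ = √(144/5)·(-1/6) = -0.894427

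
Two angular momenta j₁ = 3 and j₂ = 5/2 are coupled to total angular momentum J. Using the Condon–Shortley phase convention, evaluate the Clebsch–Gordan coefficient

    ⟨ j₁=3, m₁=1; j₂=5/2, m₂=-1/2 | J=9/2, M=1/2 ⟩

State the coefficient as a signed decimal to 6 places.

+√(160/693) ≈ +0.480500

√[10·1!5!4!/11! · 4!2!2!3!5!4!] = √(92160/77)
  +(−1)^0/∏(0,1,2,2,3,2)! = 1/48  (running 1/48)
  +(−1)^1/∏(1,0,1,1,4,3)! = -1/144  (running 1/72)
⟨..|..⟩ = √(92160/77)·(1/72) = +0.480500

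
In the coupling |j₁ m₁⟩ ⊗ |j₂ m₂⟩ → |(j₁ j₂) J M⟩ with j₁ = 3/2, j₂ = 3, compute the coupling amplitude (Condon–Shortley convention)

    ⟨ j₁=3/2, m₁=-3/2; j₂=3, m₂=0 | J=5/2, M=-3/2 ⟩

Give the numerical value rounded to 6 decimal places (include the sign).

j₁+j₂−J=2  J+j₁−j₂=1  J−j₁+j₂=4  j₁+j₂+J+1=8
(j₁±m₁, j₂±m₂, J±M) = (0,3,3,3,1,4)
P² = 1296/35
sum k=2..2:
  [2] +1/12 = 1/12
S = 1/12
C² = P²·S² = 9/35 ; C = +0.507093

+0.507093  (= +√(9/35))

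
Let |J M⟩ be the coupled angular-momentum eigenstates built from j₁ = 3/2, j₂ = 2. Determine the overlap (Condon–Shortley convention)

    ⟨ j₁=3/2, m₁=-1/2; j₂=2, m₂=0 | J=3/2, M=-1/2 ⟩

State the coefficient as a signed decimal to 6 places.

−√(1/5) ≈ -0.447214

j₁+j₂−J=2  J+j₁−j₂=1  J−j₁+j₂=2  j₁+j₂+J+1=6
(j₁±m₁, j₂±m₂, J±M) = (1,2,2,2,1,2)
P² = 16/45
sum k=1..2:
  [1] −1/1 = -1
  [2] +1/4 = 1/4
S = -3/4
C² = P²·S² = 1/5 ; C = -0.447214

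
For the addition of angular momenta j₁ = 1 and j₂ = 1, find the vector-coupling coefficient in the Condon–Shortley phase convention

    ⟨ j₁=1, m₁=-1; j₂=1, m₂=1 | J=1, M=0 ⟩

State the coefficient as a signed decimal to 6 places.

√[3·1!1!1!/4! · 0!2!2!0!1!1!] = √(1/2)
  +(−1)^1/∏(1,0,1,1,0,0)! = -1  (running -1)
⟨..|..⟩ = √(1/2)·(-1) = -0.707107

−√(1/2) = -0.707107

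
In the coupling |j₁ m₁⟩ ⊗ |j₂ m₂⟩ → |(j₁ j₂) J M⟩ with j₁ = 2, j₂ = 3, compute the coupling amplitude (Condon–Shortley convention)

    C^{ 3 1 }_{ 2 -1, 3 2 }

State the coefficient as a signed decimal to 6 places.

+0.500000

√[7·2!2!4!/9! · 1!3!5!1!4!2!] = √(64)
  +(−1)^1/∏(1,1,2,4,0,0)! = -1/48  (running -1/48)
  +(−1)^2/∏(2,0,1,3,1,1)! = 1/12  (running 1/16)
⟨..|..⟩ = √(64)·(1/16) = +0.500000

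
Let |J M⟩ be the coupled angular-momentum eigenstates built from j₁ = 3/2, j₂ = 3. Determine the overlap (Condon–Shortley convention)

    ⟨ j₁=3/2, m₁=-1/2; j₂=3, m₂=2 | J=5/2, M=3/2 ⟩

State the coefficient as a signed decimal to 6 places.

√[6·2!1!4!/8! · 1!2!5!1!4!1!] = √(288/7)
  +(−1)^1/∏(1,1,1,4,0,0)! = -1/24  (running -1/24)
  +(−1)^2/∏(2,0,0,3,1,1)! = 1/12  (running 1/24)
⟨..|..⟩ = √(288/7)·(1/24) = +0.267261

+√(1/14) ≈ +0.267261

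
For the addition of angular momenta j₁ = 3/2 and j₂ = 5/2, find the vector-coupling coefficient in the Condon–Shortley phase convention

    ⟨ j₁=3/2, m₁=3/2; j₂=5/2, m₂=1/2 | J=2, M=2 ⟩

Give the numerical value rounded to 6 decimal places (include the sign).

+0.377964

j₁+j₂−J=2  J+j₁−j₂=1  J−j₁+j₂=3  j₁+j₂+J+1=7
(j₁±m₁, j₂±m₂, J±M) = (3,0,3,2,4,0)
P² = 144/7
sum k=0..0:
  [0] +1/12 = 1/12
S = 1/12
C² = P²·S² = 1/7 ; C = +0.377964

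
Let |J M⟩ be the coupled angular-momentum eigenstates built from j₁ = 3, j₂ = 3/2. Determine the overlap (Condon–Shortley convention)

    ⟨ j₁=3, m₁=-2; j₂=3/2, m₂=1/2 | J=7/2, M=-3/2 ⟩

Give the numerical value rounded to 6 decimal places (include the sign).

triangle: 1!*5!*2!/9! = 240/362880
(j±m)!: 1!*5!*2!*1!*2!*5! = 57600
prefactor² = (2J+1)*Δ*N² = 6400/21
  k=0: +1/(0!*1!*5!*2!*0!*0!) = 1/240
  k=1: −1/(1!*0!*4!*1!*1!*1!) = -1/24
Σ = -3/80  ⇒  CG² = 6400/21*(-3/80)² = 3/7
CG = −√(3/7) = -0.654654

-0.654654  (= −√(3/7))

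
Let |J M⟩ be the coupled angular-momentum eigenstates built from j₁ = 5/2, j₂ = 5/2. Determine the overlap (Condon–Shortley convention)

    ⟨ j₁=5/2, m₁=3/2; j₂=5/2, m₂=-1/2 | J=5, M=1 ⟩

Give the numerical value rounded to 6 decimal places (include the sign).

triangle: 0!*5!*5!/11! = 14400/39916800
(j±m)!: 4!*1!*2!*3!*6!*4! = 4976640
prefactor² = (2J+1)*Δ*N² = 138240/7
  k=0: +1/(0!*0!*1!*2!*4!*3!) = 1/288
Σ = 1/288  ⇒  CG² = 138240/7*1/288² = 5/21
CG = +√(5/21) = +0.487950

+√(5/21) = +0.487950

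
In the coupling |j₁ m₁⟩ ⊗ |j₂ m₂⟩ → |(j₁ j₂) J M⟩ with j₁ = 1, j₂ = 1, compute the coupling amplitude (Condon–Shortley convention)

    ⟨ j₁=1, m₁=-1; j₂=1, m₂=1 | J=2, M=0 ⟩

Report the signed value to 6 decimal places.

+0.408248

√[5·0!2!2!/5! · 0!2!2!0!2!2!] = √(8/3)
  +(−1)^0/∏(0,0,2,2,0,0)! = 1/4  (running 1/4)
⟨..|..⟩ = √(8/3)·(1/4) = +0.408248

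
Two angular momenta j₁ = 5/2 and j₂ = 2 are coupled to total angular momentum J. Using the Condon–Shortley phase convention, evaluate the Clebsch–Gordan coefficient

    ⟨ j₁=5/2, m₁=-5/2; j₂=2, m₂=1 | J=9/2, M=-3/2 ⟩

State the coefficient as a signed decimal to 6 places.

+√(1/21) = +0.218218

j₁+j₂−J=0  J+j₁−j₂=5  J−j₁+j₂=4  j₁+j₂+J+1=10
(j₁±m₁, j₂±m₂, J±M) = (0,5,3,1,3,6)
P² = 172800/7
sum k=0..0:
  [0] +1/720 = 1/720
S = 1/720
C² = P²·S² = 1/21 ; C = +0.218218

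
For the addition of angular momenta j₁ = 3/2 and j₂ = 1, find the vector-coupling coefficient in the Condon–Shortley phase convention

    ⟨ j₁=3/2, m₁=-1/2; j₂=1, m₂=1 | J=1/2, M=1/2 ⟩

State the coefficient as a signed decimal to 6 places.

triangle: 2!*1!*0!/4! = 2/24
(j±m)!: 1!*2!*2!*0!*1!*0! = 4
prefactor² = (2J+1)*Δ*N² = 2/3
  k=2: +1/(2!*0!*0!*0!*1!*0!) = 1/2
Σ = 1/2  ⇒  CG² = 2/3*1/2² = 1/6
CG = +√(1/6) = +0.408248

+0.408248  (= +√(1/6))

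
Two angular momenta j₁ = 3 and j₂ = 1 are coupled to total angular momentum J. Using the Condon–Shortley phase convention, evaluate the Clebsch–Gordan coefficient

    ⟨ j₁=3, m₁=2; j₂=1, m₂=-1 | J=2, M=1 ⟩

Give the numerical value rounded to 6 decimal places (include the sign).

+√(10/21) ≈ +0.690066

√[5·2!4!0!/7! · 5!1!0!2!3!1!] = √(480/7)
  +(−1)^0/∏(0,2,1,0,3,0)! = 1/12  (running 1/12)
⟨..|..⟩ = √(480/7)·(1/12) = +0.690066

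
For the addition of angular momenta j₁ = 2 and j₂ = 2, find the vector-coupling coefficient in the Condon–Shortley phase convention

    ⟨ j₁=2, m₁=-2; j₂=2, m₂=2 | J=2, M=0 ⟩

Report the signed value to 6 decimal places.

j₁+j₂−J=2  J+j₁−j₂=2  J−j₁+j₂=2  j₁+j₂+J+1=7
(j₁±m₁, j₂±m₂, J±M) = (0,4,4,0,2,2)
P² = 128/7
sum k=2..2:
  [2] +1/8 = 1/8
S = 1/8
C² = P²·S² = 2/7 ; C = +0.534522

+√(2/7) ≈ +0.534522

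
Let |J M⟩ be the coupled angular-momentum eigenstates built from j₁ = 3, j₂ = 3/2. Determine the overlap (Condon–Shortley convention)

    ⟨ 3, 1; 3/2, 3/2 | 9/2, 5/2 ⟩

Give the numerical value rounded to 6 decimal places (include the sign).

triangle: 0!×6!×3!/10! = 4320/3628800
(j±m)!: 4!×2!×3!×0!×7!×2! = 2903040
prefactor² = (2J+1)×Δ×N² = 34560
  k=0: +1/(0!×0!×2!×3!×4!×0!) = 1/288
Σ = 1/288  ⇒  CG² = 34560×1/288² = 5/12
CG = +√(5/12) = +0.645497

+√(5/12) ≈ +0.645497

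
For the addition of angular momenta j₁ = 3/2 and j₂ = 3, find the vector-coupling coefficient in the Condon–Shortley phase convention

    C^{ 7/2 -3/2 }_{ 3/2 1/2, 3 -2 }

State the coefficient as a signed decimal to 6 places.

triangle: 1!*2!*5!/9! = 240/362880
(j±m)!: 2!*1!*1!*5!*2!*5! = 57600
prefactor² = (2J+1)*Δ*N² = 6400/21
  k=0: +1/(0!*1!*1!*1!*1!*4!) = 1/24
  k=1: −1/(1!*0!*0!*0!*2!*5!) = -1/240
Σ = 3/80  ⇒  CG² = 6400/21*3/80² = 3/7
CG = +√(3/7) = +0.654654

+0.654654  (= +√(3/7))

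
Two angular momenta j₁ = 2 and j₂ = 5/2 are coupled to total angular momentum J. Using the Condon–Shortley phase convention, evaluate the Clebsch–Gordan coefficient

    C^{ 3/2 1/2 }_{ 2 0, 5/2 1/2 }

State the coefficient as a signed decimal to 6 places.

triangle: 3!*1!*2!/7! = 12/5040
(j±m)!: 2!*2!*3!*2!*2!*1! = 96
prefactor² = (2J+1)*Δ*N² = 32/35
  k=1: −1/(1!*2!*1!*2!*0!*0!) = -1/4
  k=2: +1/(2!*1!*0!*1!*1!*1!) = 1/2
Σ = 1/4  ⇒  CG² = 32/35*1/4² = 2/35
CG = +√(2/35) = +0.239046

+0.239046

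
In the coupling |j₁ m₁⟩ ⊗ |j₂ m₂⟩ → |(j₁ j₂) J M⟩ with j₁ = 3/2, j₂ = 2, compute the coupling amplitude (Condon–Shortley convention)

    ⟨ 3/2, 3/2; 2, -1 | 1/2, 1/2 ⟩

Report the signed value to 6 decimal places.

+0.316228

j₁+j₂−J=3  J+j₁−j₂=0  J−j₁+j₂=1  j₁+j₂+J+1=5
(j₁±m₁, j₂±m₂, J±M) = (3,0,1,3,1,0)
P² = 18/5
sum k=0..0:
  [0] +1/6 = 1/6
S = 1/6
C² = P²·S² = 1/10 ; C = +0.316228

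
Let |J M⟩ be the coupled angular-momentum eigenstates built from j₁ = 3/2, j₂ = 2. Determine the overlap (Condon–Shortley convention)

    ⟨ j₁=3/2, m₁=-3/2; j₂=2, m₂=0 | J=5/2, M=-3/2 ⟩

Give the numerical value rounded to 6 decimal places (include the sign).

triangle: 1!*2!*3!/7! = 12/5040
(j±m)!: 0!*3!*2!*2!*1!*4! = 576
prefactor² = (2J+1)*Δ*N² = 288/35
  k=1: −1/(1!*0!*2!*1!*0!*2!) = -1/4
Σ = -1/4  ⇒  CG² = 288/35*(-1/4)² = 18/35
CG = −√(18/35) = -0.717137

-0.717137  (= −√(18/35))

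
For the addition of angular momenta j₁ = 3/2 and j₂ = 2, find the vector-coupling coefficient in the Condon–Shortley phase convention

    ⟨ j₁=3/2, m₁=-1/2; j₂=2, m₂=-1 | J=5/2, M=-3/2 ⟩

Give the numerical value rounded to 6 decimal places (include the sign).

triangle: 1!*2!*3!/7! = 12/5040
(j±m)!: 1!*2!*1!*3!*1!*4! = 288
prefactor² = (2J+1)*Δ*N² = 144/35
  k=0: +1/(0!*1!*2!*1!*0!*2!) = 1/4
  k=1: −1/(1!*0!*1!*0!*1!*3!) = -1/6
Σ = 1/12  ⇒  CG² = 144/35*1/12² = 1/35
CG = +√(1/35) = +0.169031

+√(1/35) = +0.169031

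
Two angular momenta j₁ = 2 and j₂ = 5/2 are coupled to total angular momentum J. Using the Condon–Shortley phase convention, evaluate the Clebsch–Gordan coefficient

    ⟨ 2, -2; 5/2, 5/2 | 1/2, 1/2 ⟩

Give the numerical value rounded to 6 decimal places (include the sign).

√[2·4!0!1!/6! · 0!4!5!0!1!0!] = √(192)
  +(−1)^4/∏(4,0,0,1,0,0)! = 1/24  (running 1/24)
⟨..|..⟩ = √(192)·(1/24) = +0.577350

+0.577350  (= +√(1/3))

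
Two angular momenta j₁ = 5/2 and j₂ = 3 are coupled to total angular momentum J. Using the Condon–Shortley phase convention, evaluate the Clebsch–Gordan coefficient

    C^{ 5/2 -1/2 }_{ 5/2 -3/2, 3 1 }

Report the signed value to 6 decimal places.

j₁+j₂−J=3  J+j₁−j₂=2  J−j₁+j₂=3  j₁+j₂+J+1=9
(j₁±m₁, j₂±m₂, J±M) = (1,4,4,2,2,3)
P² = 576/35
sum k=2..3:
  [2] +1/8 = 1/8
  [3] −1/12 = -1/12
S = 1/24
C² = P²·S² = 1/35 ; C = +0.169031

+√(1/35) ≈ +0.169031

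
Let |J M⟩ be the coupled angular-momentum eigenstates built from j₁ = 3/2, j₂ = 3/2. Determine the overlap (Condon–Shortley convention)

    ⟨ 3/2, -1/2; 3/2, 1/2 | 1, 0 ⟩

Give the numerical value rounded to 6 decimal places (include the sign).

√[3·2!1!1!/5! · 1!2!2!1!1!1!] = √(1/5)
  +(−1)^1/∏(1,1,1,1,0,0)! = -1  (running -1)
  +(−1)^2/∏(2,0,0,0,1,1)! = 1/2  (running -1/2)
⟨..|..⟩ = √(1/5)·(-1/2) = -0.223607

−√(1/20) ≈ -0.223607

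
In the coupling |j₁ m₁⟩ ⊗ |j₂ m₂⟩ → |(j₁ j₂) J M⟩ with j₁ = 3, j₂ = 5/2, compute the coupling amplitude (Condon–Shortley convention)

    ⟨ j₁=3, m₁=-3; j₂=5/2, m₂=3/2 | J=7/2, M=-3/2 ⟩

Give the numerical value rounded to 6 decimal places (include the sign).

+√(2/7) ≈ +0.534522

j₁+j₂−J=2  J+j₁−j₂=4  J−j₁+j₂=3  j₁+j₂+J+1=10
(j₁±m₁, j₂±m₂, J±M) = (0,6,4,1,2,5)
P² = 18432/7
sum k=2..2:
  [2] +1/96 = 1/96
S = 1/96
C² = P²·S² = 2/7 ; C = +0.534522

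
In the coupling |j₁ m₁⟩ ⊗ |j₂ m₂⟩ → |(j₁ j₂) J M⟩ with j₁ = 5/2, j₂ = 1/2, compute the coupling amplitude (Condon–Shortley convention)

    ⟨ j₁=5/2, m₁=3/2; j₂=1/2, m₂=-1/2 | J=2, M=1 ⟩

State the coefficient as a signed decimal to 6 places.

+0.816497  (= +√(2/3))

triangle: 1!·4!·0!/6! = 24/720
(j±m)!: 4!·1!·0!·1!·3!·1! = 144
prefactor² = (2J+1)·Δ·N² = 24
  k=0: +1/(0!·1!·1!·0!·3!·0!) = 1/6
Σ = 1/6  ⇒  CG² = 24·1/6² = 2/3
CG = +√(2/3) = +0.816497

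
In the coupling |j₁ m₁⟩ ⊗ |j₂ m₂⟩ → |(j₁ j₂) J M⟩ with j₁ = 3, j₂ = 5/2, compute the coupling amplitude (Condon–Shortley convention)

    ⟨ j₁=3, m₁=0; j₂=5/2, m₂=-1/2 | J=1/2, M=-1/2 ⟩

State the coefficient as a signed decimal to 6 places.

√[2·5!1!0!/7! · 3!3!2!3!0!1!] = √(144/7)
  +(−1)^2/∏(2,3,1,0,0,0)! = 1/12  (running 1/12)
⟨..|..⟩ = √(144/7)·(1/12) = +0.377964

+√(1/7) = +0.377964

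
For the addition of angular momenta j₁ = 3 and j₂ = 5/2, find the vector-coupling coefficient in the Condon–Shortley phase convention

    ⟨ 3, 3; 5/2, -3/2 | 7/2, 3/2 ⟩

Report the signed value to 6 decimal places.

j₁+j₂−J=2  J+j₁−j₂=4  J−j₁+j₂=3  j₁+j₂+J+1=10
(j₁±m₁, j₂±m₂, J±M) = (6,0,1,4,5,2)
P² = 18432/7
sum k=0..0:
  [0] +1/96 = 1/96
S = 1/96
C² = P²·S² = 2/7 ; C = +0.534522

+√(2/7) ≈ +0.534522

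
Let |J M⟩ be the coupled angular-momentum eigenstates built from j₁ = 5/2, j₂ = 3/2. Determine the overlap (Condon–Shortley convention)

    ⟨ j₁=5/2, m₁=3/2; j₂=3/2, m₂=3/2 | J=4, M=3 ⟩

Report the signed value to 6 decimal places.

+0.790569  (= +√(5/8))

triangle: 0!×5!×3!/9! = 720/362880
(j±m)!: 4!×1!×3!×0!×7!×1! = 725760
prefactor² = (2J+1)×Δ×N² = 12960
  k=0: +1/(0!×0!×1!×3!×4!×0!) = 1/144
Σ = 1/144  ⇒  CG² = 12960×1/144² = 5/8
CG = +√(5/8) = +0.790569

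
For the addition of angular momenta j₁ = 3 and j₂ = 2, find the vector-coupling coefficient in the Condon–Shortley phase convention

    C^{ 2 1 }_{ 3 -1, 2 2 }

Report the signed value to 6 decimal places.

triangle: 3!·3!·1!/8! = 36/40320
(j±m)!: 2!·4!·4!·0!·3!·1! = 6912
prefactor² = (2J+1)·Δ·N² = 216/7
  k=3: −1/(3!·0!·1!·1!·2!·0!) = -1/12
Σ = -1/12  ⇒  CG² = 216/7·(-1/12)² = 3/14
CG = −√(3/14) = -0.462910

−√(3/14) ≈ -0.462910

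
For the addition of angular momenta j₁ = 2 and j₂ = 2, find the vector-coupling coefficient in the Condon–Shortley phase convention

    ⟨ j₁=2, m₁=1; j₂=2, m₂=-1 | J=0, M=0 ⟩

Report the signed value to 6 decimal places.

-0.447214

√[1·4!0!0!/5! · 3!1!1!3!0!0!] = √(36/5)
  +(−1)^1/∏(1,3,0,0,0,0)! = -1/6  (running -1/6)
⟨..|..⟩ = √(36/5)·(-1/6) = -0.447214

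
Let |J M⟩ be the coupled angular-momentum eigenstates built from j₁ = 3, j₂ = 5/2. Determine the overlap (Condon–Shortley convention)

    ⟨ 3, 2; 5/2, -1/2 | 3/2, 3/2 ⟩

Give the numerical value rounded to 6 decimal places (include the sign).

triangle: 4!*2!*1!/8! = 48/40320
(j±m)!: 5!*1!*2!*3!*3!*0! = 8640
prefactor² = (2J+1)*Δ*N² = 288/7
  k=1: −1/(1!*3!*0!*1!*2!*0!) = -1/12
Σ = -1/12  ⇒  CG² = 288/7*(-1/12)² = 2/7
CG = −√(2/7) = -0.534522

−√(2/7) = -0.534522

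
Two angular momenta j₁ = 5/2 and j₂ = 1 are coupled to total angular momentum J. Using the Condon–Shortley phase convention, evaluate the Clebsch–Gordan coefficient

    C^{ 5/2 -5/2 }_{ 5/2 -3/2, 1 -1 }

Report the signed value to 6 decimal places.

triangle: 1!*4!*1!/7! = 24/5040
(j±m)!: 1!*4!*0!*2!*0!*5! = 5760
prefactor² = (2J+1)*Δ*N² = 1152/7
  k=0: +1/(0!*1!*4!*0!*0!*1!) = 1/24
Σ = 1/24  ⇒  CG² = 1152/7*1/24² = 2/7
CG = +√(2/7) = +0.534522

+0.534522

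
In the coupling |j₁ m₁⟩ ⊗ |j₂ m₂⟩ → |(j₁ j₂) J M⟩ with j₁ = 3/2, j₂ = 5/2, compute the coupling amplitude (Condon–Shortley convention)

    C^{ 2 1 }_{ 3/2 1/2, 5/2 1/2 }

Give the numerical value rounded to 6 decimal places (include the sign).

-0.545545

triangle: 2!×1!×3!/7! = 12/5040
(j±m)!: 2!×1!×3!×2!×3!×1! = 144
prefactor² = (2J+1)×Δ×N² = 12/7
  k=0: +1/(0!×2!×1!×3!×0!×0!) = 1/12
  k=1: −1/(1!×1!×0!×2!×1!×1!) = -1/2
Σ = -5/12  ⇒  CG² = 12/7×(-5/12)² = 25/84
CG = −√(25/84) = -0.545545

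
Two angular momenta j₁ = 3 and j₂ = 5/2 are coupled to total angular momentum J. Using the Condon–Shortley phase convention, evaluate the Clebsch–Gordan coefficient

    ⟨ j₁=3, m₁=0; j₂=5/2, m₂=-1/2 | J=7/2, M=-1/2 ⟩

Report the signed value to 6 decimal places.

−√(4/21) = -0.436436

√[8·2!4!3!/10! · 3!3!2!3!3!4!] = √(6912/175)
  +(−1)^0/∏(0,2,3,2,1,1)! = 1/24  (running 1/24)
  +(−1)^1/∏(1,1,2,1,2,2)! = -1/8  (running -1/12)
  +(−1)^2/∏(2,0,1,0,3,3)! = 1/72  (running -5/72)
⟨..|..⟩ = √(6912/175)·(-5/72) = -0.436436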